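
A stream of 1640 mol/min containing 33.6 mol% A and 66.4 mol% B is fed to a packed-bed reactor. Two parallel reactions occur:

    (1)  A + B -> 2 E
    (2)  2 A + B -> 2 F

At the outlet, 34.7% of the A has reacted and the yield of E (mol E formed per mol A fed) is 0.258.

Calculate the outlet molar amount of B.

Yield of E: 2ξ₁ / 551 = 0.258 → ξ₁ = 71.08 mol/min.
Conversion of A: 1ξ₁ + 2ξ₂ = 0.347 × 551 = 191.2 → ξ₂ = 60.06 mol/min.
Outlet amounts (n = n₀ + Σ ν·ξ):
  A: 551 − 1(71.08) − 2(60.06) = 359.8
  B: 1089 − 1(71.08) − 1(60.06) = 957.8
  E: 0 + 2(71.08) = 142.2
  F: 0 + 2(60.06) = 120.1

958 mol/min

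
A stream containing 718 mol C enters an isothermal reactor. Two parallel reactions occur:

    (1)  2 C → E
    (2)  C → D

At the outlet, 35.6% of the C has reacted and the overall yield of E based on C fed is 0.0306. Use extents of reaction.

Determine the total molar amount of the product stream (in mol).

696 mol

Yield of E: 1ξ₁ / 718 = 0.0306 → ξ₁ = 21.97 mol.
Conversion of C: 2ξ₁ + 1ξ₂ = 0.356 × 718 = 255.6 → ξ₂ = 211.7 mol.
Outlet amounts (n = n₀ + Σ ν·ξ):
  C: 718 − 2(21.97) − 1(211.7) = 462.4
  E: 0 + 1(21.97) = 21.97
  D: 0 + 1(211.7) = 211.7
Total out = 462.4 + 21.97 + 211.7 = 696 mol.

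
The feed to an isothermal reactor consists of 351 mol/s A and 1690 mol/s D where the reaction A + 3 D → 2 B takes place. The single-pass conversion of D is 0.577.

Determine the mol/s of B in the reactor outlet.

D reacted = 0.577 × 1690 = 975.1 mol/s; ν_D = −3, so ξ = 975.1/3 = 325 mol/s.
Outlet amounts (n = n₀ + ν ξ):
  A: 351 − 1(325) = 25.96
  D: 1690 − 3(325) = 714.9
  B: 0 + 2(325) = 650.1

650 mol/s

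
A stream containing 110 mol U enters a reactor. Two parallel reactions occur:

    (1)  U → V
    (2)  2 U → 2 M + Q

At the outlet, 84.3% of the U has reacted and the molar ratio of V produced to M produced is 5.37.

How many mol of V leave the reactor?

78.2 mol

Conversion of U: U consumed = 0.843 × 110 = 92.73 mol = 1ξ₁ + 2ξ₂.
Selectivity: 1ξ₁ / (2ξ₂) = 5.37 → ξ₁ = 10.74 ξ₂.
Substitute: (1·10.74 + 2) ξ₂ = 92.73 → ξ₂ = 7.279 mol, ξ₁ = 78.17 mol.
Outlet amounts (n = n₀ + Σ ν·ξ):
  U: 110 − 1(78.17) − 2(7.279) = 17.27
  V: 0 + 1(78.17) = 78.17
  M: 0 + 2(7.279) = 14.56
  Q: 0 + 1(7.279) = 7.279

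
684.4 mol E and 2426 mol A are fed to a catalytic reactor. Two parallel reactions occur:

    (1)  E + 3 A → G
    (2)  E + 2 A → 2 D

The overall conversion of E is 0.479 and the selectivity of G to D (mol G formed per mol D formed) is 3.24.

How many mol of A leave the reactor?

Conversion of E: E consumed = 0.479 × 684.4 = 327.8 mol = 1ξ₁ + 1ξ₂.
Selectivity: 1ξ₁ / (2ξ₂) = 3.24 → ξ₁ = 6.48 ξ₂.
Substitute: (1·6.48 + 1) ξ₂ = 327.8 → ξ₂ = 43.83 mol, ξ₁ = 284 mol.
Outlet amounts (n = n₀ + Σ ν·ξ):
  E: 684.4 − 1(284) − 1(43.83) = 356.6
  A: 2426 − 3(284) − 2(43.83) = 1486
  G: 0 + 1(284) = 284
  D: 0 + 2(43.83) = 87.65

1490 mol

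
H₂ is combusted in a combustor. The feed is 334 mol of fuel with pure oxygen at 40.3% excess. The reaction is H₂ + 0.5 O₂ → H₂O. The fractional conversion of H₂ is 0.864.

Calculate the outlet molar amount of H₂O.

Stoichiometric O₂ = 0.5 × 334 = 167 mol; O₂ fed = 167 × 1.403 = 234.3 mol.
Fuel reacted = 0.864 × 334 → ξ = 288.6 mol.
Outlet (n = n₀ + ν ξ):
  H₂: 334 − 1(288.6) = 45.42
  O₂: 234.3 − 0.5(288.6) = 90.01
  H₂O: 0 + 1(288.6) = 288.6

289 mol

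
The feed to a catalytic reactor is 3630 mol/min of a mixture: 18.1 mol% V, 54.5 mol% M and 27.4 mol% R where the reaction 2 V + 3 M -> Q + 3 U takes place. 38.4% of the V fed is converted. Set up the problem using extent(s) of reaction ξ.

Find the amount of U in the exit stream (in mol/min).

378 mol/min

V reacted = 0.384 × 657 = 252.3 mol/min; ν_V = −2, so ξ = 252.3/2 = 126.1 mol/min.
Outlet amounts (n = n₀ + ν ξ):
  V: 657 − 2(126.1) = 404.7
  M: 1978 − 3(126.1) = 1600
  Q: 0 + 1(126.1) = 126.1
  U: 0 + 3(126.1) = 378.4
  R: 994.6 (inert)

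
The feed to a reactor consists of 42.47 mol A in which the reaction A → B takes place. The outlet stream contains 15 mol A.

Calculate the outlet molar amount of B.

27.5 mol

For A: n = n₀ − 1ξ → 15 = 42.47 − 1ξ, giving ξ = 27.47 mol.
Outlet amounts (n = n₀ + ν ξ):
  A: 42.47 − 1(27.47) = 15
  B: 0 + 1(27.47) = 27.47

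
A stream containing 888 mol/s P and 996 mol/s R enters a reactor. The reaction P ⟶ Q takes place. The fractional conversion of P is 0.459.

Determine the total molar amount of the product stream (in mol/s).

1880 mol/s

P reacted = 0.459 × 888 = 407.6 mol/s; ν_P = −1, so ξ = 407.6/1 = 407.6 mol/s.
Outlet amounts (n = n₀ + ν ξ):
  P: 888 − 1(407.6) = 480.4
  Q: 0 + 1(407.6) = 407.6
  R: 996 (inert)
Total out = 480.4 + 407.6 + 996 = 1884 mol/s.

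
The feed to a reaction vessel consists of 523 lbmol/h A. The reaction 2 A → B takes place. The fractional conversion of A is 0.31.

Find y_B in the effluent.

0.183

A reacted = 0.31 × 523 = 162.1 lbmol/h; ν_A = −2, so ξ = 162.1/2 = 81.06 lbmol/h.
Outlet amounts (n = n₀ + ν ξ):
  A: 523 − 2(81.06) = 360.9
  B: 0 + 1(81.06) = 81.06
Total out = 441.9 lbmol/h; y_B = 81.06 / 441.9 = 0.1834.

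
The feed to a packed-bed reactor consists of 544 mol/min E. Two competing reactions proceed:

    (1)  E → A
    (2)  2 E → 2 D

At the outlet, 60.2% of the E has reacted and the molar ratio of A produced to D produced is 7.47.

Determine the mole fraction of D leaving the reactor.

0.0711

Conversion of E: E consumed = 0.602 × 544 = 327.5 mol/min = 1ξ₁ + 2ξ₂.
Selectivity: 1ξ₁ / (2ξ₂) = 7.47 → ξ₁ = 14.94 ξ₂.
Substitute: (1·14.94 + 2) ξ₂ = 327.5 → ξ₂ = 19.33 mol/min, ξ₁ = 288.8 mol/min.
Outlet amounts (n = n₀ + Σ ν·ξ):
  E: 544 − 1(288.8) − 2(19.33) = 216.5
  A: 0 + 1(288.8) = 288.8
  D: 0 + 2(19.33) = 38.66
Total out = 544 mol/min; y_D = 38.66 / 544 = 0.07107.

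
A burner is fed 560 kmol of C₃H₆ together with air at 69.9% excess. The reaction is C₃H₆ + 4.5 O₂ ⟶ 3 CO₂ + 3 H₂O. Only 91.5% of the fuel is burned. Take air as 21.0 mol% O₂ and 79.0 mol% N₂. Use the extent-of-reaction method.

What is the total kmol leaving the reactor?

21200 kmol

Stoichiometric O₂ = 4.5 × 560 = 2520 kmol; O₂ fed = 2520 × 1.699 = 4281 kmol.
N₂ fed = 4281 × 79/21 = 16110 kmol.
Fuel reacted = 0.915 × 560 → ξ = 512.4 kmol.
Outlet (n = n₀ + ν ξ):
  C₃H₆: 560 − 1(512.4) = 47.6
  O₂: 4281 − 4.5(512.4) = 1976
  N₂: 16110 (inert)
  CO₂: 0 + 3(512.4) = 1537
  H₂O: 0 + 3(512.4) = 1537
Total out = 47.6 + 1976 + 16110 + 1537 + 1537 = 21200 kmol.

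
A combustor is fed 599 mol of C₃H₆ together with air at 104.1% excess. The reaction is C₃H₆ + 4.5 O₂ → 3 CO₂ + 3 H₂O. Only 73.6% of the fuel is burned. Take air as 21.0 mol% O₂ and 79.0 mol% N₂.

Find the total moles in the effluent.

27000 mol

Stoichiometric O₂ = 4.5 × 599 = 2696 mol; O₂ fed = 2696 × 2.041 = 5502 mol.
N₂ fed = 5502 × 79/21 = 20700 mol.
Fuel reacted = 0.736 × 599 → ξ = 440.9 mol.
Outlet (n = n₀ + ν ξ):
  C₃H₆: 599 − 1(440.9) = 158.1
  O₂: 5502 − 4.5(440.9) = 3518
  N₂: 20700 (inert)
  CO₂: 0 + 3(440.9) = 1323
  H₂O: 0 + 3(440.9) = 1323
Total out = 158.1 + 3518 + 20700 + 1323 + 1323 = 27020 mol.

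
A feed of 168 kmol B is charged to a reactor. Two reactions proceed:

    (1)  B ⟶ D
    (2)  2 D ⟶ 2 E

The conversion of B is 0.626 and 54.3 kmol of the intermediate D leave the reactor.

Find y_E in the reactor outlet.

Conversion of B: B consumed = 1ξ₁ = 0.626 × 168 → ξ₁ = 105.2 kmol.
D balance: n_D = 0 + 1ξ₁ − 2ξ₂ = 54.3 → ξ₂ = (1·105.2 − 54.3)/2 = 25.43 kmol.
Outlet amounts (n = n₀ + Σ ν·ξ):
  B: 168 − 1(105.2) = 62.83
  D: 0 + 1(105.2) − 2(25.43) = 54.3
  E: 0 + 2(25.43) = 50.87
Total out = 168 kmol; y_E = 50.87 / 168 = 0.3028.

0.303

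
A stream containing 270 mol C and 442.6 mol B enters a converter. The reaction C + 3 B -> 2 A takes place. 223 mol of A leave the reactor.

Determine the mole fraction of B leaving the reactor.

For A: n = n₀ + 2ξ → 223 = 0 + 2ξ, giving ξ = 111.5 mol.
Outlet amounts (n = n₀ + ν ξ):
  C: 270 − 1(111.5) = 158.5
  B: 442.6 − 3(111.5) = 108.1
  A: 0 + 2(111.5) = 223
Total out = 489.6 mol; y_B = 108.1 / 489.6 = 0.2208.

0.221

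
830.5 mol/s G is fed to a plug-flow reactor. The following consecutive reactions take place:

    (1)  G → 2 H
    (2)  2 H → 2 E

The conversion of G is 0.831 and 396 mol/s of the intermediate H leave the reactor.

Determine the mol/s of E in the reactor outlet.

984 mol/s

Conversion of G: G consumed = 1ξ₁ = 0.831 × 830.5 → ξ₁ = 690.1 mol/s.
H balance: n_H = 0 + 2ξ₁ − 2ξ₂ = 396 → ξ₂ = (2·690.1 − 396)/2 = 492.1 mol/s.
Outlet amounts (n = n₀ + Σ ν·ξ):
  G: 830.5 − 1(690.1) = 140.4
  H: 0 + 2(690.1) − 2(492.1) = 396
  E: 0 + 2(492.1) = 984.3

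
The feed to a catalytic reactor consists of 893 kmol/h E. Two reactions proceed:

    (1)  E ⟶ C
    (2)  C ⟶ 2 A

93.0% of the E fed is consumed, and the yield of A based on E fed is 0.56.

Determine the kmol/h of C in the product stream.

Conversion of E: E consumed = 1ξ₁ = 0.93 × 893 → ξ₁ = 830.5 kmol/h.
Yield of A: 2ξ₂ / 893 = 0.56 → ξ₂ = 250 kmol/h.
Outlet amounts (n = n₀ + Σ ν·ξ):
  E: 893 − 1(830.5) = 62.51
  C: 0 + 1(830.5) − 1(250) = 580.5
  A: 0 + 2(250) = 500.1

580 kmol/h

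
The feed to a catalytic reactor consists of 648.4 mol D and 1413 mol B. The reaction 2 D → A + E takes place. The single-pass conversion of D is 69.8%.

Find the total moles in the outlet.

2060 mol

D reacted = 0.698 × 648.4 = 452.6 mol; ν_D = −2, so ξ = 452.6/2 = 226.3 mol.
Outlet amounts (n = n₀ + ν ξ):
  D: 648.4 − 2(226.3) = 195.8
  A: 0 + 1(226.3) = 226.3
  E: 0 + 1(226.3) = 226.3
  B: 1413 (inert)
Total out = 195.8 + 226.3 + 226.3 + 1413 = 2061 mol.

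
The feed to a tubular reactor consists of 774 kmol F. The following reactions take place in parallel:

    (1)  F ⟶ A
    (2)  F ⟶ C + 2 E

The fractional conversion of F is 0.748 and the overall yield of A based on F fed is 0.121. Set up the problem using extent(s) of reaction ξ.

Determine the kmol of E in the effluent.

Yield of A: 1ξ₁ / 774 = 0.121 → ξ₁ = 93.65 kmol.
Conversion of F: 1ξ₁ + 1ξ₂ = 0.748 × 774 = 579 → ξ₂ = 485.3 kmol.
Outlet amounts (n = n₀ + Σ ν·ξ):
  F: 774 − 1(93.65) − 1(485.3) = 195
  A: 0 + 1(93.65) = 93.65
  C: 0 + 1(485.3) = 485.3
  E: 0 + 2(485.3) = 970.6

971 kmol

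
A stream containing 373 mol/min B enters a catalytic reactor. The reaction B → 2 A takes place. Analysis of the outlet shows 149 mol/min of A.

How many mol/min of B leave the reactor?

For A: n = n₀ + 2ξ → 149 = 0 + 2ξ, giving ξ = 74.5 mol/min.
Outlet amounts (n = n₀ + ν ξ):
  B: 373 − 1(74.5) = 298.5
  A: 0 + 2(74.5) = 149

298 mol/min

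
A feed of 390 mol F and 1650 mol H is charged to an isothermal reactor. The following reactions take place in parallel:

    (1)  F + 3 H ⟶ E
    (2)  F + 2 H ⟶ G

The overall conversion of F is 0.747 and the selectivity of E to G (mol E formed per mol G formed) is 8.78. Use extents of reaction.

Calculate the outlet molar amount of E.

Conversion of F: F consumed = 0.747 × 390 = 291.3 mol = 1ξ₁ + 1ξ₂.
Selectivity: 1ξ₁ / (1ξ₂) = 8.78 → ξ₁ = 8.78 ξ₂.
Substitute: (1·8.78 + 1) ξ₂ = 291.3 → ξ₂ = 29.79 mol, ξ₁ = 261.5 mol.
Outlet amounts (n = n₀ + Σ ν·ξ):
  F: 390 − 1(261.5) − 1(29.79) = 98.67
  H: 1650 − 3(261.5) − 2(29.79) = 805.8
  E: 0 + 1(261.5) = 261.5
  G: 0 + 1(29.79) = 29.79

262 mol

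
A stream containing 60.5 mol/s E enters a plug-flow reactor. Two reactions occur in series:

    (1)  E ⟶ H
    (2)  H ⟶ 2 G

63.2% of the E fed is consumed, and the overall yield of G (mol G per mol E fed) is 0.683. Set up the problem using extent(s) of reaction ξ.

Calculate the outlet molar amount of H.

17.6 mol/s

Conversion of E: E consumed = 1ξ₁ = 0.632 × 60.5 → ξ₁ = 38.24 mol/s.
Yield of G: 2ξ₂ / 60.5 = 0.683 → ξ₂ = 20.66 mol/s.
Outlet amounts (n = n₀ + Σ ν·ξ):
  E: 60.5 − 1(38.24) = 22.26
  H: 0 + 1(38.24) − 1(20.66) = 17.58
  G: 0 + 2(20.66) = 41.32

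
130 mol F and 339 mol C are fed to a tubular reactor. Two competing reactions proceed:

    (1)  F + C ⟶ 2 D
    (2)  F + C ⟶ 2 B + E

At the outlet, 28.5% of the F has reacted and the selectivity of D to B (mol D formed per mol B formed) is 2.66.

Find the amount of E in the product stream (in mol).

Conversion of F: F consumed = 0.285 × 130 = 37.05 mol = 1ξ₁ + 1ξ₂.
Selectivity: 2ξ₁ / (2ξ₂) = 2.66 → ξ₁ = 2.66 ξ₂.
Substitute: (1·2.66 + 1) ξ₂ = 37.05 → ξ₂ = 10.12 mol, ξ₁ = 26.93 mol.
Outlet amounts (n = n₀ + Σ ν·ξ):
  F: 130 − 1(26.93) − 1(10.12) = 92.95
  C: 339 − 1(26.93) − 1(10.12) = 301.9
  D: 0 + 2(26.93) = 53.85
  B: 0 + 2(10.12) = 20.25
  E: 0 + 1(10.12) = 10.12

10.1 mol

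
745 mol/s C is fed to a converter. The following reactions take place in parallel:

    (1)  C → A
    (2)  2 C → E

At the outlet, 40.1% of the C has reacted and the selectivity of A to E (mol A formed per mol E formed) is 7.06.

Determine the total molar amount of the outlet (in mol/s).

712 mol/s

Conversion of C: C consumed = 0.401 × 745 = 298.7 mol/s = 1ξ₁ + 2ξ₂.
Selectivity: 1ξ₁ / (1ξ₂) = 7.06 → ξ₁ = 7.06 ξ₂.
Substitute: (1·7.06 + 2) ξ₂ = 298.7 → ξ₂ = 32.97 mol/s, ξ₁ = 232.8 mol/s.
Outlet amounts (n = n₀ + Σ ν·ξ):
  C: 745 − 1(232.8) − 2(32.97) = 446.3
  A: 0 + 1(232.8) = 232.8
  E: 0 + 1(32.97) = 32.97
Total out = 446.3 + 232.8 + 32.97 = 712 mol/s.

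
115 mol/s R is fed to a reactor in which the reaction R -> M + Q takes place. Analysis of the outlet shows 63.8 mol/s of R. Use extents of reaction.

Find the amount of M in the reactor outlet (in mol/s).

51.2 mol/s

For R: n = n₀ − 1ξ → 63.8 = 115 − 1ξ, giving ξ = 51.2 mol/s.
Outlet amounts (n = n₀ + ν ξ):
  R: 115 − 1(51.2) = 63.8
  M: 0 + 1(51.2) = 51.2
  Q: 0 + 1(51.2) = 51.2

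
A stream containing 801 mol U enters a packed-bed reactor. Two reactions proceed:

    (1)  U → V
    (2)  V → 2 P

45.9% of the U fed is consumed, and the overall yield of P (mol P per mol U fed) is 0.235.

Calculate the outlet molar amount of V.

Conversion of U: U consumed = 1ξ₁ = 0.459 × 801 → ξ₁ = 367.7 mol.
Yield of P: 2ξ₂ / 801 = 0.235 → ξ₂ = 94.12 mol.
Outlet amounts (n = n₀ + Σ ν·ξ):
  U: 801 − 1(367.7) = 433.3
  V: 0 + 1(367.7) − 1(94.12) = 273.5
  P: 0 + 2(94.12) = 188.2

274 mol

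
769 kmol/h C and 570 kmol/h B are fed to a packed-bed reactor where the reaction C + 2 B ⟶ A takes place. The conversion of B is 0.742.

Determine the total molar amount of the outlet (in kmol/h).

B reacted = 0.742 × 570 = 422.9 kmol/h; ν_B = −2, so ξ = 422.9/2 = 211.5 kmol/h.
Outlet amounts (n = n₀ + ν ξ):
  C: 769 − 1(211.5) = 557.5
  B: 570 − 2(211.5) = 147.1
  A: 0 + 1(211.5) = 211.5
Total out = 557.5 + 147.1 + 211.5 = 916.1 kmol/h.

916 kmol/h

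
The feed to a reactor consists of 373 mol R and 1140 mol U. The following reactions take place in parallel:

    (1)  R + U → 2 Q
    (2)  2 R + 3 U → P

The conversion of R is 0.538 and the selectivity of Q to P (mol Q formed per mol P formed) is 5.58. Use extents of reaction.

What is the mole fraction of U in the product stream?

Conversion of R: R consumed = 0.538 × 373 = 200.7 mol = 1ξ₁ + 2ξ₂.
Selectivity: 2ξ₁ / (1ξ₂) = 5.58 → ξ₁ = 2.79 ξ₂.
Substitute: (1·2.79 + 2) ξ₂ = 200.7 → ξ₂ = 41.89 mol, ξ₁ = 116.9 mol.
Outlet amounts (n = n₀ + Σ ν·ξ):
  R: 373 − 1(116.9) − 2(41.89) = 172.3
  U: 1140 − 1(116.9) − 3(41.89) = 897.4
  Q: 0 + 2(116.9) = 233.8
  P: 0 + 1(41.89) = 41.89
Total out = 1345 mol; y_U = 897.4 / 1345 = 0.667.

0.667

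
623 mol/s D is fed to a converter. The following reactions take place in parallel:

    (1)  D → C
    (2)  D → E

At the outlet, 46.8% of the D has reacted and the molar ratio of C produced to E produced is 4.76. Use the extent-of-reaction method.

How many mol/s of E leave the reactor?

Conversion of D: D consumed = 0.468 × 623 = 291.6 mol/s = 1ξ₁ + 1ξ₂.
Selectivity: 1ξ₁ / (1ξ₂) = 4.76 → ξ₁ = 4.76 ξ₂.
Substitute: (1·4.76 + 1) ξ₂ = 291.6 → ξ₂ = 50.62 mol/s, ξ₁ = 240.9 mol/s.
Outlet amounts (n = n₀ + Σ ν·ξ):
  D: 623 − 1(240.9) − 1(50.62) = 331.4
  C: 0 + 1(240.9) = 240.9
  E: 0 + 1(50.62) = 50.62

50.6 mol/s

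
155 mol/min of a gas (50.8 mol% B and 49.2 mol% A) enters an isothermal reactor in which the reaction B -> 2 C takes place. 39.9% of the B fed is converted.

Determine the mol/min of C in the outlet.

62.8 mol/min

B reacted = 0.399 × 78.74 = 31.42 mol/min; ν_B = −1, so ξ = 31.42/1 = 31.42 mol/min.
Outlet amounts (n = n₀ + ν ξ):
  B: 78.74 − 1(31.42) = 47.32
  C: 0 + 2(31.42) = 62.83
  A: 76.26 (inert)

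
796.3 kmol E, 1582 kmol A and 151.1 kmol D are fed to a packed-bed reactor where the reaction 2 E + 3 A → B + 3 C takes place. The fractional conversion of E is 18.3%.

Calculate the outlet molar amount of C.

E reacted = 0.183 × 796.3 = 145.7 kmol; ν_E = −2, so ξ = 145.7/2 = 72.86 kmol.
Outlet amounts (n = n₀ + ν ξ):
  E: 796.3 − 2(72.86) = 650.6
  A: 1582 − 3(72.86) = 1363
  B: 0 + 1(72.86) = 72.86
  C: 0 + 3(72.86) = 218.6
  D: 151.1 (inert)

219 kmol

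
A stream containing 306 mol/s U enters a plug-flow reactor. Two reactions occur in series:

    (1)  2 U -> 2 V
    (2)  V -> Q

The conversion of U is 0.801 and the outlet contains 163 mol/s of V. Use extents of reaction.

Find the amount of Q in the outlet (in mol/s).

82.1 mol/s

Conversion of U: U consumed = 2ξ₁ = 0.801 × 306 → ξ₁ = 122.6 mol/s.
V balance: n_V = 0 + 2ξ₁ − 1ξ₂ = 163 → ξ₂ = (2·122.6 − 163)/1 = 82.11 mol/s.
Outlet amounts (n = n₀ + Σ ν·ξ):
  U: 306 − 2(122.6) = 60.89
  V: 0 + 2(122.6) − 1(82.11) = 163
  Q: 0 + 1(82.11) = 82.11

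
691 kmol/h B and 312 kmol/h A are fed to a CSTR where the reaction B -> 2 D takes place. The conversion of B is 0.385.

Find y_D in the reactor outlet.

B reacted = 0.385 × 691 = 266 kmol/h; ν_B = −1, so ξ = 266/1 = 266 kmol/h.
Outlet amounts (n = n₀ + ν ξ):
  B: 691 − 1(266) = 425
  D: 0 + 2(266) = 532.1
  A: 312 (inert)
Total out = 1269 kmol/h; y_D = 532.1 / 1269 = 0.4193.

0.419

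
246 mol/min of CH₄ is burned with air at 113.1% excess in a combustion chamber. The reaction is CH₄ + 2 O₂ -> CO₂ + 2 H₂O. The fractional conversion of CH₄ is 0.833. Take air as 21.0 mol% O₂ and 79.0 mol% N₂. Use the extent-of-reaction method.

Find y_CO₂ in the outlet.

Stoichiometric O₂ = 2 × 246 = 492 mol/min; O₂ fed = 492 × 2.131 = 1048 mol/min.
N₂ fed = 1048 × 79/21 = 3944 mol/min.
Fuel reacted = 0.833 × 246 → ξ = 204.9 mol/min.
Outlet (n = n₀ + ν ξ):
  CH₄: 246 − 1(204.9) = 41.08
  O₂: 1048 − 2(204.9) = 638.6
  N₂: 3944 (inert)
  CO₂: 0 + 1(204.9) = 204.9
  H₂O: 0 + 2(204.9) = 409.8
Total out = 5239 mol/min; y_CO₂ = 204.9 / 5239 = 0.03912.

0.0391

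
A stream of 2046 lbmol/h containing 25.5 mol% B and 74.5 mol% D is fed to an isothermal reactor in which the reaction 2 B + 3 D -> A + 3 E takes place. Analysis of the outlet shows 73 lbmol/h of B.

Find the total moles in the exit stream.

1820 lbmol/h

For B: n = n₀ − 2ξ → 73 = 521.7 − 2ξ, giving ξ = 224.4 lbmol/h.
Outlet amounts (n = n₀ + ν ξ):
  B: 521.7 − 2(224.4) = 73
  D: 1524 − 3(224.4) = 851.2
  A: 0 + 1(224.4) = 224.4
  E: 0 + 3(224.4) = 673.1
Total out = 73 + 851.2 + 224.4 + 673.1 = 1822 lbmol/h.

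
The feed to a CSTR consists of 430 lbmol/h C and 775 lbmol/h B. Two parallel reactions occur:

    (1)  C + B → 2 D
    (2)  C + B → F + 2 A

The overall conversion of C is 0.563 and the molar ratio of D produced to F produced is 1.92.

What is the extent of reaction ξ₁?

Conversion of C: C consumed = 0.563 × 430 = 242.1 lbmol/h = 1ξ₁ + 1ξ₂.
Selectivity: 2ξ₁ / (1ξ₂) = 1.92 → ξ₁ = 0.96 ξ₂.
Substitute: (1·0.96 + 1) ξ₂ = 242.1 → ξ₂ = 123.5 lbmol/h, ξ₁ = 118.6 lbmol/h.
Outlet amounts (n = n₀ + Σ ν·ξ):
  C: 430 − 1(118.6) − 1(123.5) = 187.9
  B: 775 − 1(118.6) − 1(123.5) = 532.9
  D: 0 + 2(118.6) = 237.1
  F: 0 + 1(123.5) = 123.5
  A: 0 + 2(123.5) = 247

ξ₁ = 119 lbmol/h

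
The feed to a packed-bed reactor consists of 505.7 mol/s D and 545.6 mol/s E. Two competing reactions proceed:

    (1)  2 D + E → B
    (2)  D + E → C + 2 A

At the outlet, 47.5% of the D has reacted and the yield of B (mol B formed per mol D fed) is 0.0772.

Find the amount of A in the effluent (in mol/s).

Yield of B: 1ξ₁ / 505.7 = 0.0772 → ξ₁ = 39.04 mol/s.
Conversion of D: 2ξ₁ + 1ξ₂ = 0.475 × 505.7 = 240.2 → ξ₂ = 162.1 mol/s.
Outlet amounts (n = n₀ + Σ ν·ξ):
  D: 505.7 − 2(39.04) − 1(162.1) = 265.5
  E: 545.6 − 1(39.04) − 1(162.1) = 344.4
  B: 0 + 1(39.04) = 39.04
  C: 0 + 1(162.1) = 162.1
  A: 0 + 2(162.1) = 324.3

324 mol/s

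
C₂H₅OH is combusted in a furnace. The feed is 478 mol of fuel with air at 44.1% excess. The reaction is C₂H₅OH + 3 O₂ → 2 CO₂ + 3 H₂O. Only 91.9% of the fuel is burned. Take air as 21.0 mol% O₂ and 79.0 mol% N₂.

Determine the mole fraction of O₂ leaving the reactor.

Stoichiometric O₂ = 3 × 478 = 1434 mol; O₂ fed = 1434 × 1.441 = 2066 mol.
N₂ fed = 2066 × 79/21 = 7774 mol.
Fuel reacted = 0.919 × 478 → ξ = 439.3 mol.
Outlet (n = n₀ + ν ξ):
  C₂H₅OH: 478 − 1(439.3) = 38.72
  O₂: 2066 − 3(439.3) = 748.5
  N₂: 7774 (inert)
  CO₂: 0 + 2(439.3) = 878.6
  H₂O: 0 + 3(439.3) = 1318
Total out = 10760 mol; y_O₂ = 748.5 / 10760 = 0.06959.

0.0696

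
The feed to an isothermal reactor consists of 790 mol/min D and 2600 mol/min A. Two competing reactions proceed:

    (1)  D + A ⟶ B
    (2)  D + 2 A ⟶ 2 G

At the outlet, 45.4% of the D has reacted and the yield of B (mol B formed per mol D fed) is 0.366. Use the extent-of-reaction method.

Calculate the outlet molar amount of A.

2170 mol/min

Yield of B: 1ξ₁ / 790 = 0.366 → ξ₁ = 289.1 mol/min.
Conversion of D: 1ξ₁ + 1ξ₂ = 0.454 × 790 = 358.7 → ξ₂ = 69.52 mol/min.
Outlet amounts (n = n₀ + Σ ν·ξ):
  D: 790 − 1(289.1) − 1(69.52) = 431.3
  A: 2600 − 1(289.1) − 2(69.52) = 2172
  B: 0 + 1(289.1) = 289.1
  G: 0 + 2(69.52) = 139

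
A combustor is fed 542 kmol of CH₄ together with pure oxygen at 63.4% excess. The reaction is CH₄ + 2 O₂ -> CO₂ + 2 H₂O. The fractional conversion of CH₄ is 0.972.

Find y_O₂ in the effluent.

Stoichiometric O₂ = 2 × 542 = 1084 kmol; O₂ fed = 1084 × 1.634 = 1771 kmol.
Fuel reacted = 0.972 × 542 → ξ = 526.8 kmol.
Outlet (n = n₀ + ν ξ):
  CH₄: 542 − 1(526.8) = 15.18
  O₂: 1771 − 2(526.8) = 717.6
  CO₂: 0 + 1(526.8) = 526.8
  H₂O: 0 + 2(526.8) = 1054
Total out = 2313 kmol; y_O₂ = 717.6 / 2313 = 0.3102.

0.31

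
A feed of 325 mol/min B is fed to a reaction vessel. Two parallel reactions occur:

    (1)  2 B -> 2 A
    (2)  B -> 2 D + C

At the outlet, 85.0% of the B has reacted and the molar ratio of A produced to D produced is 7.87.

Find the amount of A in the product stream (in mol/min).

Conversion of B: B consumed = 0.85 × 325 = 276.2 mol/min = 2ξ₁ + 1ξ₂.
Selectivity: 2ξ₁ / (2ξ₂) = 7.87 → ξ₁ = 7.87 ξ₂.
Substitute: (2·7.87 + 1) ξ₂ = 276.2 → ξ₂ = 16.5 mol/min, ξ₁ = 129.9 mol/min.
Outlet amounts (n = n₀ + Σ ν·ξ):
  B: 325 − 2(129.9) − 1(16.5) = 48.75
  A: 0 + 2(129.9) = 259.7
  D: 0 + 2(16.5) = 33
  C: 0 + 1(16.5) = 16.5

260 mol/min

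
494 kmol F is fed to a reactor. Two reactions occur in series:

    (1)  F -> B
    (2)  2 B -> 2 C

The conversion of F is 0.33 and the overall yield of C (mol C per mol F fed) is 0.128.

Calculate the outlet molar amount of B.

99.8 kmol

Conversion of F: F consumed = 1ξ₁ = 0.33 × 494 → ξ₁ = 163 kmol.
Yield of C: 2ξ₂ / 494 = 0.128 → ξ₂ = 31.62 kmol.
Outlet amounts (n = n₀ + Σ ν·ξ):
  F: 494 − 1(163) = 331
  B: 0 + 1(163) − 2(31.62) = 99.79
  C: 0 + 2(31.62) = 63.23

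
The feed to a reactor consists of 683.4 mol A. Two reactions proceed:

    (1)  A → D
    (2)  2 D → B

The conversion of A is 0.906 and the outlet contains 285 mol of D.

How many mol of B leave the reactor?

Conversion of A: A consumed = 1ξ₁ = 0.906 × 683.4 → ξ₁ = 619.2 mol.
D balance: n_D = 0 + 1ξ₁ − 2ξ₂ = 285 → ξ₂ = (1·619.2 − 285)/2 = 167.1 mol.
Outlet amounts (n = n₀ + Σ ν·ξ):
  A: 683.4 − 1(619.2) = 64.24
  D: 0 + 1(619.2) − 2(167.1) = 285
  B: 0 + 1(167.1) = 167.1

167 mol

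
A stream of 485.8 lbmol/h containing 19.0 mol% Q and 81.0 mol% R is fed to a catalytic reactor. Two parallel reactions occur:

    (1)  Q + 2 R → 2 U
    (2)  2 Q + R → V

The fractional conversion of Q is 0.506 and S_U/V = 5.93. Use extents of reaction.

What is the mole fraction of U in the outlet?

Conversion of Q: Q consumed = 0.506 × 92.3 = 46.7 lbmol/h = 1ξ₁ + 2ξ₂.
Selectivity: 2ξ₁ / (1ξ₂) = 5.93 → ξ₁ = 2.965 ξ₂.
Substitute: (1·2.965 + 2) ξ₂ = 46.7 → ξ₂ = 9.407 lbmol/h, ξ₁ = 27.89 lbmol/h.
Outlet amounts (n = n₀ + Σ ν·ξ):
  Q: 92.3 − 1(27.89) − 2(9.407) = 45.6
  R: 393.5 − 2(27.89) − 1(9.407) = 328.3
  U: 0 + 2(27.89) = 55.78
  V: 0 + 1(9.407) = 9.407
Total out = 439.1 lbmol/h; y_U = 55.78 / 439.1 = 0.127.

0.127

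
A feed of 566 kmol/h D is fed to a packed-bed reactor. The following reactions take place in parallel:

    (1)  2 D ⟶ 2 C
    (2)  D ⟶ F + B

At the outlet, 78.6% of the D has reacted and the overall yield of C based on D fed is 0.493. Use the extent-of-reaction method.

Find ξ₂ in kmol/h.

Yield of C: 2ξ₁ / 566 = 0.493 → ξ₁ = 139.5 kmol/h.
Conversion of D: 2ξ₁ + 1ξ₂ = 0.786 × 566 = 444.9 → ξ₂ = 165.8 kmol/h.
Outlet amounts (n = n₀ + Σ ν·ξ):
  D: 566 − 2(139.5) − 1(165.8) = 121.1
  C: 0 + 2(139.5) = 279
  F: 0 + 1(165.8) = 165.8
  B: 0 + 1(165.8) = 165.8

ξ₂ = 166 kmol/h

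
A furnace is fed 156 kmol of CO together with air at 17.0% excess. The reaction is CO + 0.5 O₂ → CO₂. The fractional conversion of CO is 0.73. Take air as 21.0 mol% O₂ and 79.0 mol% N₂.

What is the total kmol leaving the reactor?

Stoichiometric O₂ = 0.5 × 156 = 78 kmol; O₂ fed = 78 × 1.170 = 91.26 kmol.
N₂ fed = 91.26 × 79/21 = 343.3 kmol.
Fuel reacted = 0.73 × 156 → ξ = 113.9 kmol.
Outlet (n = n₀ + ν ξ):
  CO: 156 − 1(113.9) = 42.12
  O₂: 91.26 − 0.5(113.9) = 34.32
  N₂: 343.3 (inert)
  CO₂: 0 + 1(113.9) = 113.9
Total out = 42.12 + 34.32 + 343.3 + 113.9 = 533.6 kmol.

534 kmol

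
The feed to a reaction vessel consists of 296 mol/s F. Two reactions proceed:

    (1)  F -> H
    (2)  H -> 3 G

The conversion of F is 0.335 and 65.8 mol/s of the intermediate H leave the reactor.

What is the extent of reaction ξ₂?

Conversion of F: F consumed = 1ξ₁ = 0.335 × 296 → ξ₁ = 99.16 mol/s.
H balance: n_H = 0 + 1ξ₁ − 1ξ₂ = 65.8 → ξ₂ = (1·99.16 − 65.8)/1 = 33.36 mol/s.
Outlet amounts (n = n₀ + Σ ν·ξ):
  F: 296 − 1(99.16) = 196.8
  H: 0 + 1(99.16) − 1(33.36) = 65.8
  G: 0 + 3(33.36) = 100.1

ξ₂ = 33.4 mol/s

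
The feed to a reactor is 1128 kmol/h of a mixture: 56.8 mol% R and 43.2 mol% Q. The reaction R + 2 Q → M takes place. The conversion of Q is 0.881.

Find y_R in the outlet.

0.61

Q reacted = 0.881 × 487.3 = 429.3 kmol/h; ν_Q = −2, so ξ = 429.3/2 = 214.7 kmol/h.
Outlet amounts (n = n₀ + ν ξ):
  R: 640.7 − 1(214.7) = 426.1
  Q: 487.3 − 2(214.7) = 57.99
  M: 0 + 1(214.7) = 214.7
Total out = 698.7 kmol/h; y_R = 426.1 / 698.7 = 0.6098.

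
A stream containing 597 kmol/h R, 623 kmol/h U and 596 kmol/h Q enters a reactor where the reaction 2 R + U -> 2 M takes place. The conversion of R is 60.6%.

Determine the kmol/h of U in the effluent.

R reacted = 0.606 × 597 = 361.8 kmol/h; ν_R = −2, so ξ = 361.8/2 = 180.9 kmol/h.
Outlet amounts (n = n₀ + ν ξ):
  R: 597 − 2(180.9) = 235.2
  U: 623 − 1(180.9) = 442.1
  M: 0 + 2(180.9) = 361.8
  Q: 596 (inert)

442 kmol/h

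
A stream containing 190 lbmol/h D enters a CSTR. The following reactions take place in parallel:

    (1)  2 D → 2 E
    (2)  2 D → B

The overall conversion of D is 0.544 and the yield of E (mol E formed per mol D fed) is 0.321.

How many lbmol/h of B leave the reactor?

Yield of E: 2ξ₁ / 190 = 0.321 → ξ₁ = 30.5 lbmol/h.
Conversion of D: 2ξ₁ + 2ξ₂ = 0.544 × 190 = 103.4 → ξ₂ = 21.19 lbmol/h.
Outlet amounts (n = n₀ + Σ ν·ξ):
  D: 190 − 2(30.5) − 2(21.19) = 86.64
  E: 0 + 2(30.5) = 60.99
  B: 0 + 1(21.19) = 21.19

21.2 lbmol/h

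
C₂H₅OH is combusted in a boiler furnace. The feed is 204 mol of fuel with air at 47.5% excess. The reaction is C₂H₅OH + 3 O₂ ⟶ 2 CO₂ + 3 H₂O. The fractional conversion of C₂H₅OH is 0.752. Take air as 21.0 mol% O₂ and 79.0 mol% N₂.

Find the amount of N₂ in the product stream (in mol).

3400 mol

Stoichiometric O₂ = 3 × 204 = 612 mol; O₂ fed = 612 × 1.475 = 902.7 mol.
N₂ fed = 902.7 × 79/21 = 3396 mol.
Fuel reacted = 0.752 × 204 → ξ = 153.4 mol.
Outlet (n = n₀ + ν ξ):
  C₂H₅OH: 204 − 1(153.4) = 50.59
  O₂: 902.7 − 3(153.4) = 442.5
  N₂: 3396 (inert)
  CO₂: 0 + 2(153.4) = 306.8
  H₂O: 0 + 3(153.4) = 460.2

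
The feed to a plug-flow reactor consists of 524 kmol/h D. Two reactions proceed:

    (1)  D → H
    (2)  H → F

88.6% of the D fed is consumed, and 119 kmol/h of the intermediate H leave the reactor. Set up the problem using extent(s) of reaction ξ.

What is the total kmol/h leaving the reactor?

Conversion of D: D consumed = 1ξ₁ = 0.886 × 524 → ξ₁ = 464.3 kmol/h.
H balance: n_H = 0 + 1ξ₁ − 1ξ₂ = 119 → ξ₂ = (1·464.3 − 119)/1 = 345.3 kmol/h.
Outlet amounts (n = n₀ + Σ ν·ξ):
  D: 524 − 1(464.3) = 59.74
  H: 0 + 1(464.3) − 1(345.3) = 119
  F: 0 + 1(345.3) = 345.3
Total out = 59.74 + 119 + 345.3 = 524 kmol/h.

524 kmol/h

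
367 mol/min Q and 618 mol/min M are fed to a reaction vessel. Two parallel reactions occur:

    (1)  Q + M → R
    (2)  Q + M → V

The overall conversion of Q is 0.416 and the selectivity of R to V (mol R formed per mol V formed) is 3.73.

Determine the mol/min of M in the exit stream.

465 mol/min

Conversion of Q: Q consumed = 0.416 × 367 = 152.7 mol/min = 1ξ₁ + 1ξ₂.
Selectivity: 1ξ₁ / (1ξ₂) = 3.73 → ξ₁ = 3.73 ξ₂.
Substitute: (1·3.73 + 1) ξ₂ = 152.7 → ξ₂ = 32.28 mol/min, ξ₁ = 120.4 mol/min.
Outlet amounts (n = n₀ + Σ ν·ξ):
  Q: 367 − 1(120.4) − 1(32.28) = 214.3
  M: 618 − 1(120.4) − 1(32.28) = 465.3
  R: 0 + 1(120.4) = 120.4
  V: 0 + 1(32.28) = 32.28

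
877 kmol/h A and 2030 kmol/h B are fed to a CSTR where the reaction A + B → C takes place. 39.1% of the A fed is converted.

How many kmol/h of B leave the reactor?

A reacted = 0.391 × 877 = 342.9 kmol/h; ν_A = −1, so ξ = 342.9/1 = 342.9 kmol/h.
Outlet amounts (n = n₀ + ν ξ):
  A: 877 − 1(342.9) = 534.1
  B: 2030 − 1(342.9) = 1687
  C: 0 + 1(342.9) = 342.9

1690 kmol/h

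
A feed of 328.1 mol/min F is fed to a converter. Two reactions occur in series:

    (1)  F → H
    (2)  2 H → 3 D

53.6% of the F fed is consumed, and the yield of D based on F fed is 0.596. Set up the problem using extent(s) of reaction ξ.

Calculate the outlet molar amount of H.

45.5 mol/min

Conversion of F: F consumed = 1ξ₁ = 0.536 × 328.1 → ξ₁ = 175.9 mol/min.
Yield of D: 3ξ₂ / 328.1 = 0.596 → ξ₂ = 65.18 mol/min.
Outlet amounts (n = n₀ + Σ ν·ξ):
  F: 328.1 − 1(175.9) = 152.2
  H: 0 + 1(175.9) − 2(65.18) = 45.5
  D: 0 + 3(65.18) = 195.5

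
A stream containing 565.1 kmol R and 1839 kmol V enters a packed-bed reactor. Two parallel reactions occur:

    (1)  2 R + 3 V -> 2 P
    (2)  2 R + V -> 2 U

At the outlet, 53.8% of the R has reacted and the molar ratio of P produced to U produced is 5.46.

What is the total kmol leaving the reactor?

Conversion of R: R consumed = 0.538 × 565.1 = 304 kmol = 2ξ₁ + 2ξ₂.
Selectivity: 2ξ₁ / (2ξ₂) = 5.46 → ξ₁ = 5.46 ξ₂.
Substitute: (2·5.46 + 2) ξ₂ = 304 → ξ₂ = 23.53 kmol, ξ₁ = 128.5 kmol.
Outlet amounts (n = n₀ + Σ ν·ξ):
  R: 565.1 − 2(128.5) − 2(23.53) = 261.1
  V: 1839 − 3(128.5) − 1(23.53) = 1430
  P: 0 + 2(128.5) = 257
  U: 0 + 2(23.53) = 47.06
Total out = 261.1 + 1430 + 257 + 47.06 = 1995 kmol.

2000 kmol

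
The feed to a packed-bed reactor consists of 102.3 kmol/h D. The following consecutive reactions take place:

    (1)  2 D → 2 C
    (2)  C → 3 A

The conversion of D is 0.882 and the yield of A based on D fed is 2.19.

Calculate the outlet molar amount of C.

15.5 kmol/h

Conversion of D: D consumed = 2ξ₁ = 0.882 × 102.3 → ξ₁ = 45.11 kmol/h.
Yield of A: 3ξ₂ / 102.3 = 2.19 → ξ₂ = 74.68 kmol/h.
Outlet amounts (n = n₀ + Σ ν·ξ):
  D: 102.3 − 2(45.11) = 12.07
  C: 0 + 2(45.11) − 1(74.68) = 15.55
  A: 0 + 3(74.68) = 224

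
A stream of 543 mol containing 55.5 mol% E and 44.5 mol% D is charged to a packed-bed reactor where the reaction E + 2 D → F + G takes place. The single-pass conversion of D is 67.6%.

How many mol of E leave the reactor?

D reacted = 0.676 × 241.6 = 163.3 mol; ν_D = −2, so ξ = 163.3/2 = 81.67 mol.
Outlet amounts (n = n₀ + ν ξ):
  E: 301.4 − 1(81.67) = 219.7
  D: 241.6 − 2(81.67) = 78.29
  F: 0 + 1(81.67) = 81.67
  G: 0 + 1(81.67) = 81.67

220 mol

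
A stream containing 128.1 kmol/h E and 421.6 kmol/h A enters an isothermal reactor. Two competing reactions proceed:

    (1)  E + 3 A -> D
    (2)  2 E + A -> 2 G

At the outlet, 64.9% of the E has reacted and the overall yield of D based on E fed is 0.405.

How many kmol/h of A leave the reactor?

Yield of D: 1ξ₁ / 128.1 = 0.405 → ξ₁ = 51.88 kmol/h.
Conversion of E: 1ξ₁ + 2ξ₂ = 0.649 × 128.1 = 83.14 → ξ₂ = 15.63 kmol/h.
Outlet amounts (n = n₀ + Σ ν·ξ):
  E: 128.1 − 1(51.88) − 2(15.63) = 44.96
  A: 421.6 − 3(51.88) − 1(15.63) = 250.3
  D: 0 + 1(51.88) = 51.88
  G: 0 + 2(15.63) = 31.26

250 kmol/h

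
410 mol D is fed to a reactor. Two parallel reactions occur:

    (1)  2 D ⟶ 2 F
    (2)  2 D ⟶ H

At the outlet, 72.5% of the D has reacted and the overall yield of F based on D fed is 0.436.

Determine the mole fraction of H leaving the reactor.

Yield of F: 2ξ₁ / 410 = 0.436 → ξ₁ = 89.38 mol.
Conversion of D: 2ξ₁ + 2ξ₂ = 0.725 × 410 = 297.2 → ξ₂ = 59.25 mol.
Outlet amounts (n = n₀ + Σ ν·ξ):
  D: 410 − 2(89.38) − 2(59.25) = 112.8
  F: 0 + 2(89.38) = 178.8
  H: 0 + 1(59.25) = 59.25
Total out = 350.8 mol; y_H = 59.25 / 350.8 = 0.1689.

0.169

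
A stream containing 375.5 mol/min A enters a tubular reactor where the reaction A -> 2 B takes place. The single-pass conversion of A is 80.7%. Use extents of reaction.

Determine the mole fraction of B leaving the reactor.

0.893

A reacted = 0.807 × 375.5 = 303 mol/min; ν_A = −1, so ξ = 303/1 = 303 mol/min.
Outlet amounts (n = n₀ + ν ξ):
  A: 375.5 − 1(303) = 72.47
  B: 0 + 2(303) = 606.1
Total out = 678.5 mol/min; y_B = 606.1 / 678.5 = 0.8932.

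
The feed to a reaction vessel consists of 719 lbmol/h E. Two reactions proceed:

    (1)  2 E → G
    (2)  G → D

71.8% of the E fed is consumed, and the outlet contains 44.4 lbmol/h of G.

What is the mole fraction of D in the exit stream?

0.464

Conversion of E: E consumed = 2ξ₁ = 0.718 × 719 → ξ₁ = 258.1 lbmol/h.
G balance: n_G = 0 + 1ξ₁ − 1ξ₂ = 44.4 → ξ₂ = (1·258.1 − 44.4)/1 = 213.7 lbmol/h.
Outlet amounts (n = n₀ + Σ ν·ξ):
  E: 719 − 2(258.1) = 202.8
  G: 0 + 1(258.1) − 1(213.7) = 44.4
  D: 0 + 1(213.7) = 213.7
Total out = 460.9 lbmol/h; y_D = 213.7 / 460.9 = 0.4637.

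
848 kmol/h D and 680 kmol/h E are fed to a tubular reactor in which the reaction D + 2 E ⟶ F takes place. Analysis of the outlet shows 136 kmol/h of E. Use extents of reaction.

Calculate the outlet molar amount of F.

For E: n = n₀ − 2ξ → 136 = 680 − 2ξ, giving ξ = 272 kmol/h.
Outlet amounts (n = n₀ + ν ξ):
  D: 848 − 1(272) = 576
  E: 680 − 2(272) = 136
  F: 0 + 1(272) = 272

272 kmol/h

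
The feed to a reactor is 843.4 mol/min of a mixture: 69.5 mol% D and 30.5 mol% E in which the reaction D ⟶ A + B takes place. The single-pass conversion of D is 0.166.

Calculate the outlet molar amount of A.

D reacted = 0.166 × 586.2 = 97.3 mol/min; ν_D = −1, so ξ = 97.3/1 = 97.3 mol/min.
Outlet amounts (n = n₀ + ν ξ):
  D: 586.2 − 1(97.3) = 488.9
  A: 0 + 1(97.3) = 97.3
  B: 0 + 1(97.3) = 97.3
  E: 257.2 (inert)

97.3 mol/min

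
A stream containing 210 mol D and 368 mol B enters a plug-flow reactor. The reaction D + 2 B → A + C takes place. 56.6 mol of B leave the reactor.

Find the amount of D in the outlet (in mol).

54.3 mol

For B: n = n₀ − 2ξ → 56.6 = 368 − 2ξ, giving ξ = 155.7 mol.
Outlet amounts (n = n₀ + ν ξ):
  D: 210 − 1(155.7) = 54.3
  B: 368 − 2(155.7) = 56.6
  A: 0 + 1(155.7) = 155.7
  C: 0 + 1(155.7) = 155.7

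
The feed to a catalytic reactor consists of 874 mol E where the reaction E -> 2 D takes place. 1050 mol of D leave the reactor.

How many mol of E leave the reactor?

For D: n = n₀ + 2ξ → 1050 = 0 + 2ξ, giving ξ = 525 mol.
Outlet amounts (n = n₀ + ν ξ):
  E: 874 − 1(525) = 349
  D: 0 + 2(525) = 1050

349 mol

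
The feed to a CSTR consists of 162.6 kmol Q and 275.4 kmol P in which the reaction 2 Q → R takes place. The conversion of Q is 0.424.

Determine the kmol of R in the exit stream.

34.5 kmol

Q reacted = 0.424 × 162.6 = 68.94 kmol; ν_Q = −2, so ξ = 68.94/2 = 34.47 kmol.
Outlet amounts (n = n₀ + ν ξ):
  Q: 162.6 − 2(34.47) = 93.66
  R: 0 + 1(34.47) = 34.47
  P: 275.4 (inert)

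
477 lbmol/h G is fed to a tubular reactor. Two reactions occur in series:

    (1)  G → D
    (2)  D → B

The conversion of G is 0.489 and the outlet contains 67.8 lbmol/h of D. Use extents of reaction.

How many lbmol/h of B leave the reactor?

Conversion of G: G consumed = 1ξ₁ = 0.489 × 477 → ξ₁ = 233.3 lbmol/h.
D balance: n_D = 0 + 1ξ₁ − 1ξ₂ = 67.8 → ξ₂ = (1·233.3 − 67.8)/1 = 165.5 lbmol/h.
Outlet amounts (n = n₀ + Σ ν·ξ):
  G: 477 − 1(233.3) = 243.7
  D: 0 + 1(233.3) − 1(165.5) = 67.8
  B: 0 + 1(165.5) = 165.5

165 lbmol/h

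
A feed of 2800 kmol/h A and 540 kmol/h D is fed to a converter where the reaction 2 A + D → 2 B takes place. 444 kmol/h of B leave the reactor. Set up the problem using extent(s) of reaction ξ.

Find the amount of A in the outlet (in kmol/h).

For B: n = n₀ + 2ξ → 444 = 0 + 2ξ, giving ξ = 222 kmol/h.
Outlet amounts (n = n₀ + ν ξ):
  A: 2800 − 2(222) = 2356
  D: 540 − 1(222) = 318
  B: 0 + 2(222) = 444

2360 kmol/h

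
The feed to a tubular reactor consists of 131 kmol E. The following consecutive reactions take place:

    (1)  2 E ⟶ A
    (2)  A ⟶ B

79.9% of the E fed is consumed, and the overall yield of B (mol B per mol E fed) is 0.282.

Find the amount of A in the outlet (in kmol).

15.4 kmol

Conversion of E: E consumed = 2ξ₁ = 0.799 × 131 → ξ₁ = 52.33 kmol.
Yield of B: 1ξ₂ / 131 = 0.282 → ξ₂ = 36.94 kmol.
Outlet amounts (n = n₀ + Σ ν·ξ):
  E: 131 − 2(52.33) = 26.33
  A: 0 + 1(52.33) − 1(36.94) = 15.39
  B: 0 + 1(36.94) = 36.94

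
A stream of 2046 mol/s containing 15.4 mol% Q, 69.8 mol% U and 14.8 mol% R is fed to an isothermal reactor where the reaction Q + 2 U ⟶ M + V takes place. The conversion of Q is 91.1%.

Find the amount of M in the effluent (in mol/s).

287 mol/s

Q reacted = 0.911 × 315.1 = 287 mol/s; ν_Q = −1, so ξ = 287/1 = 287 mol/s.
Outlet amounts (n = n₀ + ν ξ):
  Q: 315.1 − 1(287) = 28.04
  U: 1428 − 2(287) = 854
  M: 0 + 1(287) = 287
  V: 0 + 1(287) = 287
  R: 302.8 (inert)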